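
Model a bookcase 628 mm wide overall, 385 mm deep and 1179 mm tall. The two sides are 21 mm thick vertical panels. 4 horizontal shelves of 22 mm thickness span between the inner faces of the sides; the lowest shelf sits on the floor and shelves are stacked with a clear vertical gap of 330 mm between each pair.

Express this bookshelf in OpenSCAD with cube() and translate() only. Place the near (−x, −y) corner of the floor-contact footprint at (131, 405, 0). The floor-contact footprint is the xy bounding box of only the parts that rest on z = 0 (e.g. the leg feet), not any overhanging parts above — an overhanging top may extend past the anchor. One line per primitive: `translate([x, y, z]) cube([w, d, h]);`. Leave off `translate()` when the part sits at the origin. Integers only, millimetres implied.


translate([131, 405, 0]) cube([21, 385, 1179]);
translate([738, 405, 0]) cube([21, 385, 1179]);
translate([152, 405, 0]) cube([586, 385, 22]);
translate([152, 405, 352]) cube([586, 385, 22]);
translate([152, 405, 704]) cube([586, 385, 22]);
translate([152, 405, 1056]) cube([586, 385, 22]);


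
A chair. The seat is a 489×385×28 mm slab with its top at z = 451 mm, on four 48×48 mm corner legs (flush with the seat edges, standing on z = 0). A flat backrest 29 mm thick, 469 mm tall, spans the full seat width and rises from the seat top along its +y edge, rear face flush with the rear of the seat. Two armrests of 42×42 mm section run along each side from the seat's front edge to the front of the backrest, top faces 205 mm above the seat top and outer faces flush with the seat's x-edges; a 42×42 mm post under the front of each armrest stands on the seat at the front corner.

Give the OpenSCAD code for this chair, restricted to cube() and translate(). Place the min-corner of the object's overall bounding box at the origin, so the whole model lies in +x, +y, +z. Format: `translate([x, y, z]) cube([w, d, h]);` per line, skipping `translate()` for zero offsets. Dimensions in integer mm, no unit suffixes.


translate([0, 0, 423]) cube([489, 385, 28]);
cube([48, 48, 423]);
translate([441, 0, 0]) cube([48, 48, 423]);
translate([0, 337, 0]) cube([48, 48, 423]);
translate([441, 337, 0]) cube([48, 48, 423]);
translate([0, 356, 451]) cube([489, 29, 469]);
translate([0, 0, 614]) cube([42, 356, 42]);
translate([447, 0, 614]) cube([42, 356, 42]);
translate([0, 0, 451]) cube([42, 42, 163]);
translate([447, 0, 451]) cube([42, 42, 163]);


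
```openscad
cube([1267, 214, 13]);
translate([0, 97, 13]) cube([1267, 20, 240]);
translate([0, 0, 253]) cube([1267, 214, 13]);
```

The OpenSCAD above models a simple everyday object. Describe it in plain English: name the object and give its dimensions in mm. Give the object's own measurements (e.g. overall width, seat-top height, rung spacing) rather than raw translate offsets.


An I-beam lying along x, 1267 mm long. Overall section height 266 mm. Two flanges 214 mm wide (y) and 13 mm thick, one on the floor and one at the top; a web 20 mm thick runs between them, centred on the flange width.


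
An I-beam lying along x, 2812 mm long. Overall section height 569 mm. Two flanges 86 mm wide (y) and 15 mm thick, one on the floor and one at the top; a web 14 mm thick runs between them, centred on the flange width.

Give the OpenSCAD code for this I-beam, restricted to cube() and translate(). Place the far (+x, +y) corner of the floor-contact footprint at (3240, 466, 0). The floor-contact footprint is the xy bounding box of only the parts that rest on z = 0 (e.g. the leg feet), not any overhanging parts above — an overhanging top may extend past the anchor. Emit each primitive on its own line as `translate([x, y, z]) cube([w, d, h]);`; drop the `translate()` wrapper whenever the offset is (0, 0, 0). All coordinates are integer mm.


translate([428, 380, 0]) cube([2812, 86, 15]);
translate([428, 416, 15]) cube([2812, 14, 539]);
translate([428, 380, 554]) cube([2812, 86, 15]);


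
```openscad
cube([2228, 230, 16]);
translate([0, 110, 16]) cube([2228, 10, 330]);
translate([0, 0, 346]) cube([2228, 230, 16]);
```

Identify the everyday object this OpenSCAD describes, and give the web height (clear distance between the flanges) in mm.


An I-beam. The web height is 330 mm.

Two wide flanges with a thin centred web — an I-beam. Overall 362 mm minus two 16 mm flanges gives a web of 362 − 2·16 = 330 mm.


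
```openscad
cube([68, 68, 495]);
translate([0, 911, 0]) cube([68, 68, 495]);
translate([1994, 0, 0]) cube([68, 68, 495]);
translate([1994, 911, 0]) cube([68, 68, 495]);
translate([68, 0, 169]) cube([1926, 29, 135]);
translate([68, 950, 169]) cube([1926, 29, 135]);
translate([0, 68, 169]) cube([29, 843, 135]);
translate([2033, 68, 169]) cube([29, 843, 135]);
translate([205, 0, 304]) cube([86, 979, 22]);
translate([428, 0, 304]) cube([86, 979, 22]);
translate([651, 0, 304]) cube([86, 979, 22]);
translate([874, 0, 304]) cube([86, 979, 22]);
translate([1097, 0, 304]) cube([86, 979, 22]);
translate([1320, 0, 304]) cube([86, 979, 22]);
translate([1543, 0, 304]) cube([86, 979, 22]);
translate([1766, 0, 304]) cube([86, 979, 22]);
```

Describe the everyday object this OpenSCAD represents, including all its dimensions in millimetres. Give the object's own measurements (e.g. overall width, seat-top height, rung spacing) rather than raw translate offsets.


A bed frame 2062 mm long (x) by 979 mm wide (y). Four 68×68 mm corner posts, 495 mm tall, at the corners of the footprint. Four rails of 29 mm thickness and 135 mm height run between adjacent posts with their undersides at z = 169 mm, their outer faces flush with the outside of the frame (the two x-running rails run between the posts' inner faces; the two y-running rails run between the posts' inner faces). 8 slats, each 86 mm wide (x) and 22 mm thick, lie across the top of the two x-running rails, running the full 979 mm width of the frame in y; along x they sit between the end posts with a 137 mm gap after the −x posts and between neighbouring slats, leaving 142 mm before the +x posts.


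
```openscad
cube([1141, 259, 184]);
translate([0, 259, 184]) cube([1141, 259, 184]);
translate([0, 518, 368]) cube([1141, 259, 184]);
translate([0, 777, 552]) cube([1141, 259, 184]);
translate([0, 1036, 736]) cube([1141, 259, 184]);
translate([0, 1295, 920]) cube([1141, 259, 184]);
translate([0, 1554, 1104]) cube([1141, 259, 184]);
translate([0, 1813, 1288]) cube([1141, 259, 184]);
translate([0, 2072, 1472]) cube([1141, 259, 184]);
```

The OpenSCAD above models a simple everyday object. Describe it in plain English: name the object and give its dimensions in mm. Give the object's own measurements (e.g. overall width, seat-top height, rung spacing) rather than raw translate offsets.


A straight staircase of 9 solid steps. Each step is 1141 mm wide (x), 259 mm deep (y, the going) and 184 mm tall (the rise). The first step rests on the floor; each subsequent step sits one going further in +y and one rise higher in +z, directly behind and above the previous step with no overlap.


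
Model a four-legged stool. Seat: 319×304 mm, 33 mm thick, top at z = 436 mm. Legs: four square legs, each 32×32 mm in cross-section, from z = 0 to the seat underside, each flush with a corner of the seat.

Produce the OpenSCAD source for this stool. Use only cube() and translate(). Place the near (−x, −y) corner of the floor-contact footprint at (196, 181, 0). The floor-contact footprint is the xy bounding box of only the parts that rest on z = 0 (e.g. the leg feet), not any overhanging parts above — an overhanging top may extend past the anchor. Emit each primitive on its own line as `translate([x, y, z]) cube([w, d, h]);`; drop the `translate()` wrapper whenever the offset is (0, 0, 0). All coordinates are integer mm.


translate([196, 181, 403]) cube([319, 304, 33]);
translate([196, 181, 0]) cube([32, 32, 403]);
translate([483, 181, 0]) cube([32, 32, 403]);
translate([196, 453, 0]) cube([32, 32, 403]);
translate([483, 453, 0]) cube([32, 32, 403]);


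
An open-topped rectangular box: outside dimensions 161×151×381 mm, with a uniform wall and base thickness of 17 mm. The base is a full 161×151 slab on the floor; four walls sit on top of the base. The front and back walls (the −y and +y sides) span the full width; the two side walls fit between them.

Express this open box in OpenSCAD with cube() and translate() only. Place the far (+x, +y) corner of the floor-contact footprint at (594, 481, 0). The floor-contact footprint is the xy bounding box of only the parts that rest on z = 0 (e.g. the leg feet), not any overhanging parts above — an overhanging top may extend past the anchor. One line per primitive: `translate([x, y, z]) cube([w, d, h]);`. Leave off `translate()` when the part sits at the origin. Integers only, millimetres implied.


translate([433, 330, 0]) cube([161, 151, 17]);
translate([433, 330, 17]) cube([161, 17, 364]);
translate([433, 464, 17]) cube([161, 17, 364]);
translate([433, 347, 17]) cube([17, 117, 364]);
translate([577, 347, 17]) cube([17, 117, 364]);


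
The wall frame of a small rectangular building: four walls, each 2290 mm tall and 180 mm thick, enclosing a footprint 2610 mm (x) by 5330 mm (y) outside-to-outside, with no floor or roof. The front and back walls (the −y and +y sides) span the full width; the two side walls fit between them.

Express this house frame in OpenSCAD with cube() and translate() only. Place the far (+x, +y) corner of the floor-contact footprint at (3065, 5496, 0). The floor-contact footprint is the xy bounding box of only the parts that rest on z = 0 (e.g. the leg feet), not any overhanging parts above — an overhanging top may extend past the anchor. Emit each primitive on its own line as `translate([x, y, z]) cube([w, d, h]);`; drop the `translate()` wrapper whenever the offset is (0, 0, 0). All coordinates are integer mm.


translate([455, 166, 0]) cube([2610, 180, 2290]);
translate([455, 5316, 0]) cube([2610, 180, 2290]);
translate([455, 346, 0]) cube([180, 4970, 2290]);
translate([2885, 346, 0]) cube([180, 4970, 2290]);


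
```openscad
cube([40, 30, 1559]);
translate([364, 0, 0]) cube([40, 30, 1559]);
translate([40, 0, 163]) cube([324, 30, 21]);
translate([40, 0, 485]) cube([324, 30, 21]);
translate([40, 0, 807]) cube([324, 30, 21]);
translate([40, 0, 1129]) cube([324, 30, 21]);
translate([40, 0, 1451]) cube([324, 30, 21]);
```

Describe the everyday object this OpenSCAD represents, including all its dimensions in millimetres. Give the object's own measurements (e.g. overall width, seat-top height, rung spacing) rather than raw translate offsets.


A straight ladder. Two 40×30 mm vertical rails, 1559 mm tall, stand 404 mm apart (outside-to-outside) with their front faces coplanar on the −y side. 5 rungs, each 30 mm deep and 21 mm tall, span between the inner faces of the rails, front faces flush with the rails. The lowest rung's underside is at z = 163 mm and rungs are spaced 322 mm apart (underside to underside).


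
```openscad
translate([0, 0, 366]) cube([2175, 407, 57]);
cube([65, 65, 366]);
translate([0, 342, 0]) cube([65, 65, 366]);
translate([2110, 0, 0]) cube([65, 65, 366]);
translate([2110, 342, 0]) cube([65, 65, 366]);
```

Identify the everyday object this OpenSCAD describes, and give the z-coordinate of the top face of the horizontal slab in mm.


A bench. The seat-top height is 423 mm.

A long slab on four corner posts — a bench. The slab sits at z = 366 with thickness 57, so the top is 366 + 57 = 423 mm.


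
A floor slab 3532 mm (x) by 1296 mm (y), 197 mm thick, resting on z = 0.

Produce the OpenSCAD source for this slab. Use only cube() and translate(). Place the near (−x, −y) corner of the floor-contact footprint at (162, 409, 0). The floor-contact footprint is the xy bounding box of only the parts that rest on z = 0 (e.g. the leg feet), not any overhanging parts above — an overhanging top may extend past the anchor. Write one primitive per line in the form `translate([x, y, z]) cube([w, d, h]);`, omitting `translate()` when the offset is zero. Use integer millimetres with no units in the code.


translate([162, 409, 0]) cube([3532, 1296, 197]);


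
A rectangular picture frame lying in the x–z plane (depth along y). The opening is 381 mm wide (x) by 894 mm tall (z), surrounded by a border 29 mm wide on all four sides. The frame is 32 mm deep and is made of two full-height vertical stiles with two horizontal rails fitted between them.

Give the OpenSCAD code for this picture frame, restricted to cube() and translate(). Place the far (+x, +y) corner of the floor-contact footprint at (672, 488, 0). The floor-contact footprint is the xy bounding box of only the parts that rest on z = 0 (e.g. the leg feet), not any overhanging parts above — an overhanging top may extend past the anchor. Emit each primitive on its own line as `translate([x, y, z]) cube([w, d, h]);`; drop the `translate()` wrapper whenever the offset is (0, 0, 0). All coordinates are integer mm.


translate([233, 456, 0]) cube([29, 32, 952]);
translate([643, 456, 0]) cube([29, 32, 952]);
translate([262, 456, 0]) cube([381, 32, 29]);
translate([262, 456, 923]) cube([381, 32, 29]);


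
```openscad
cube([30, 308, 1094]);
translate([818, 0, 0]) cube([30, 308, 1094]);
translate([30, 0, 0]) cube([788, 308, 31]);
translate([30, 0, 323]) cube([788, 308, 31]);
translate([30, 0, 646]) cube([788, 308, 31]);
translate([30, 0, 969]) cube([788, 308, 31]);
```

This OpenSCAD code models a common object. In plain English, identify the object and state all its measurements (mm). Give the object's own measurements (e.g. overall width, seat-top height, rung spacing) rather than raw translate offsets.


An open bookshelf. Two side panels, each 30 mm thick, 308 mm deep and 1094 mm tall, stand 848 mm apart (outside-to-outside). Between them sit 4 shelves, each 31 mm thick and 308 mm deep, spanning the full gap between the sides. The bottom shelf rests on the floor (its underside at z = 0) and the clear gap between one shelf's top and the next shelf's underside is 292 mm.


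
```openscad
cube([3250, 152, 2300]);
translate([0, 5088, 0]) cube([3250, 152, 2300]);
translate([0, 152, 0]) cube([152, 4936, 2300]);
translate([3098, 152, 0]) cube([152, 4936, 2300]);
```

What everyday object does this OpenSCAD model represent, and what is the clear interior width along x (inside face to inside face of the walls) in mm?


A house (or room) frame. The interior width is 2946 mm.

Four 2300 mm walls enclosing a rectangle with no floor or roof — a room or house frame. Outside width is 3250 mm and wall thickness is 152 mm, so the interior width is 3250 − 2 × 152 = 2946 mm.


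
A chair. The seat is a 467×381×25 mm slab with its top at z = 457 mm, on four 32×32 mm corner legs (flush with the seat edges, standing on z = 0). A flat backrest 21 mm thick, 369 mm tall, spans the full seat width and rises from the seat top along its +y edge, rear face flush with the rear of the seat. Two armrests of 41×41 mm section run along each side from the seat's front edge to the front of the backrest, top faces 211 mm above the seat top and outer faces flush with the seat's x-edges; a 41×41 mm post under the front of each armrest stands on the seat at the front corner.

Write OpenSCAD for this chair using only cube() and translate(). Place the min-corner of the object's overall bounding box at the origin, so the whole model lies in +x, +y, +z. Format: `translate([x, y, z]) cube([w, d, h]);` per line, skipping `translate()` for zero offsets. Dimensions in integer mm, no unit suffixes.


translate([0, 0, 432]) cube([467, 381, 25]);
cube([32, 32, 432]);
translate([435, 0, 0]) cube([32, 32, 432]);
translate([0, 349, 0]) cube([32, 32, 432]);
translate([435, 349, 0]) cube([32, 32, 432]);
translate([0, 360, 457]) cube([467, 21, 369]);
translate([0, 0, 627]) cube([41, 360, 41]);
translate([426, 0, 627]) cube([41, 360, 41]);
translate([0, 0, 457]) cube([41, 41, 170]);
translate([426, 0, 457]) cube([41, 41, 170]);


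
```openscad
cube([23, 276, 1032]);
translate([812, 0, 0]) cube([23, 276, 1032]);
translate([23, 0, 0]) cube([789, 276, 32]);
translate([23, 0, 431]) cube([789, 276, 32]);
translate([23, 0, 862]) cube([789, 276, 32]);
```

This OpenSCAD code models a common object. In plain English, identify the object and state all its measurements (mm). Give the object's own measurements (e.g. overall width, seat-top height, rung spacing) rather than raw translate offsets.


An open bookshelf. Two side panels, each 23 mm thick, 276 mm deep and 1032 mm tall, stand 835 mm apart (outside-to-outside). Between them sit 3 shelves, each 32 mm thick and 276 mm deep, spanning the full gap between the sides. The bottom shelf rests on the floor (its underside at z = 0) and the clear gap between one shelf's top and the next shelf's underside is 399 mm.


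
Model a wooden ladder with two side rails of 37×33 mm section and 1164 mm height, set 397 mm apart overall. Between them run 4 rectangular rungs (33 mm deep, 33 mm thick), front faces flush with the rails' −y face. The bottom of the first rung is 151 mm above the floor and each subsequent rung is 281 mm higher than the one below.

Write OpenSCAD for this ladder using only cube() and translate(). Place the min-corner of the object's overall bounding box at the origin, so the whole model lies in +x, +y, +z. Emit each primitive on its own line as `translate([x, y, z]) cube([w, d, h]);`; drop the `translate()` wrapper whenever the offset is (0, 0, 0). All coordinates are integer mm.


// rung span = 397 - 2*37 = 323
// rung[k] z = 151 + k*281
cube([37, 33, 1164]);
translate([360, 0, 0]) cube([37, 33, 1164]);
translate([37, 0, 151]) cube([323, 33, 33]);
translate([37, 0, 432]) cube([323, 33, 33]);
translate([37, 0, 713]) cube([323, 33, 33]);
translate([37, 0, 994]) cube([323, 33, 33]);


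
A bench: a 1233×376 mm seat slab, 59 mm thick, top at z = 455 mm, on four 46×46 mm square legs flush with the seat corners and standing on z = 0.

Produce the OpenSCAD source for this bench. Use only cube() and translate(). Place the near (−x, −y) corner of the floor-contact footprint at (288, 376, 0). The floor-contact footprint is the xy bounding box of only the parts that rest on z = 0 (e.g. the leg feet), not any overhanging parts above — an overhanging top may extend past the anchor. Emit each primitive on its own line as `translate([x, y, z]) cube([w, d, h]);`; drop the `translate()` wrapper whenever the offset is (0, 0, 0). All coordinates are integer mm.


translate([288, 376, 396]) cube([1233, 376, 59]);
translate([288, 376, 0]) cube([46, 46, 396]);
translate([288, 706, 0]) cube([46, 46, 396]);
translate([1475, 376, 0]) cube([46, 46, 396]);
translate([1475, 706, 0]) cube([46, 46, 396]);


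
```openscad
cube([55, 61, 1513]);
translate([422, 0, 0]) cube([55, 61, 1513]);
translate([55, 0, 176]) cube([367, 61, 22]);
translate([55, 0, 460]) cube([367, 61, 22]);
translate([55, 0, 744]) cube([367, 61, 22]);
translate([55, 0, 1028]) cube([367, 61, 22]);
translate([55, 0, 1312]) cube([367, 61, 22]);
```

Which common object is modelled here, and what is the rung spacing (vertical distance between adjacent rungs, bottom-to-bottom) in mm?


A ladder. The rung spacing is 284 mm.

Two tall 55×61 posts with 5 short bars between them — a ladder. Adjacent rungs sit at z = 176 and z = 460, so the spacing is 460 − 176 = 284 mm.


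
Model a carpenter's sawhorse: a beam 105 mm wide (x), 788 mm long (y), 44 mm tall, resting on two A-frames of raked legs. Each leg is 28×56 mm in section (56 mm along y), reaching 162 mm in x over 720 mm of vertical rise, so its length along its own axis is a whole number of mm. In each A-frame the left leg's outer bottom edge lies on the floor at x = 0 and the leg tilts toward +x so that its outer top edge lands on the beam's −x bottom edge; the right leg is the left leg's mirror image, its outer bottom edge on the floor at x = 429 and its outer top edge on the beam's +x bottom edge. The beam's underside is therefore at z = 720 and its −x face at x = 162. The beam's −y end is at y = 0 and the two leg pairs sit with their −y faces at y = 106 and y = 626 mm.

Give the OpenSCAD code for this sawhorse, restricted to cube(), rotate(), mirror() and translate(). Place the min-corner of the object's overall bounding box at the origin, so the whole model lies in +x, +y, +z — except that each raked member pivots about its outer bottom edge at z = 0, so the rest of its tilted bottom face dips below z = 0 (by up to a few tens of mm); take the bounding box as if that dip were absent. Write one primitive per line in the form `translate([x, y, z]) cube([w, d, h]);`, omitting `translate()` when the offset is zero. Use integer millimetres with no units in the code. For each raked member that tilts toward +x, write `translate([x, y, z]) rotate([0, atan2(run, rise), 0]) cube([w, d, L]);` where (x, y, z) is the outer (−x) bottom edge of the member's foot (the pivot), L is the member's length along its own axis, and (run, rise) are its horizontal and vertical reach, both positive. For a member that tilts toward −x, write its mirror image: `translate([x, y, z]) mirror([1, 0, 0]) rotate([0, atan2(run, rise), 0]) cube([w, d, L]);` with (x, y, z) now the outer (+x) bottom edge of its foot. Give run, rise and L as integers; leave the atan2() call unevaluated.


// leg length = √(162² + 720²) = 738
// right-leg outer foot x = 2·162 + 105 = 429
// beam min-corner = (162, 0, 720)
translate([162, 0, 720]) cube([105, 788, 44]);
translate([0, 106, 0]) rotate([0, atan2(162, 720), 0]) cube([28, 56, 738]);
translate([429, 106, 0]) mirror([1, 0, 0]) rotate([0, atan2(162, 720), 0]) cube([28, 56, 738]);
translate([0, 626, 0]) rotate([0, atan2(162, 720), 0]) cube([28, 56, 738]);
translate([429, 626, 0]) mirror([1, 0, 0]) rotate([0, atan2(162, 720), 0]) cube([28, 56, 738]);


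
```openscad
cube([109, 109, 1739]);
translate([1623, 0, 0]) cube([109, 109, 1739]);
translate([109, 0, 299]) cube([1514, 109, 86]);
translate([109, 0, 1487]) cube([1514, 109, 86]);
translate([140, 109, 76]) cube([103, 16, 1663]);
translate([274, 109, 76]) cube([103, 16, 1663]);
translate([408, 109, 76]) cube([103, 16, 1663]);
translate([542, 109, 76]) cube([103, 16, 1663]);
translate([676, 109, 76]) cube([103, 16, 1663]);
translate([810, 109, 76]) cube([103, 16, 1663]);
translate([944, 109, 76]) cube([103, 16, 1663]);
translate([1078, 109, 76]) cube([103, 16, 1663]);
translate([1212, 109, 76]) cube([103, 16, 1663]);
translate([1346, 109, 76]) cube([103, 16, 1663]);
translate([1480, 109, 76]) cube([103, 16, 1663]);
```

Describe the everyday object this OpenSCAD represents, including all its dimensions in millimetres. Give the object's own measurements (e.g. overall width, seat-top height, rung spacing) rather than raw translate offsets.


A fence section. Two 109×109 mm posts, 1739 mm tall, stand on the floor with a clear span of 1514 mm between their inner faces. Two horizontal rails of 109×86 mm section span the gap between the posts with their undersides at z = 299 mm and z = 1487 mm, flush with the posts' −y face. 11 pickets, each 103 mm wide, 16 mm thick and 1663 mm tall, are fixed to the +y face of the rails with their bottoms at z = 76 mm, spaced across the span with a 31 mm gap after the −x post and between neighbouring pickets, with 40 mm left before the +x post.


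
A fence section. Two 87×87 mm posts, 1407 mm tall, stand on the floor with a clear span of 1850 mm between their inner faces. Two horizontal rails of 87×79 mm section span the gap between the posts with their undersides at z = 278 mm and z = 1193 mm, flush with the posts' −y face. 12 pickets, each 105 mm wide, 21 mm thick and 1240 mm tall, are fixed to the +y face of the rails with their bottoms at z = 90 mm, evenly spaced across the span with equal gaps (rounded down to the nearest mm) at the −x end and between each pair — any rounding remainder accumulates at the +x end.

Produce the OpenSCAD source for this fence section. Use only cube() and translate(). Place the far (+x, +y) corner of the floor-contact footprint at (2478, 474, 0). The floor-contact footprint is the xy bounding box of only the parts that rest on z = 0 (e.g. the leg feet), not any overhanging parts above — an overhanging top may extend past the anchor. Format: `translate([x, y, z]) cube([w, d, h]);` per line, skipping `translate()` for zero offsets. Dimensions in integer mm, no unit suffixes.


translate([454, 387, 0]) cube([87, 87, 1407]);
translate([2391, 387, 0]) cube([87, 87, 1407]);
translate([541, 387, 278]) cube([1850, 87, 79]);
translate([541, 387, 1193]) cube([1850, 87, 79]);
translate([586, 474, 90]) cube([105, 21, 1240]);
translate([736, 474, 90]) cube([105, 21, 1240]);
translate([886, 474, 90]) cube([105, 21, 1240]);
translate([1036, 474, 90]) cube([105, 21, 1240]);
translate([1186, 474, 90]) cube([105, 21, 1240]);
translate([1336, 474, 90]) cube([105, 21, 1240]);
translate([1486, 474, 90]) cube([105, 21, 1240]);
translate([1636, 474, 90]) cube([105, 21, 1240]);
translate([1786, 474, 90]) cube([105, 21, 1240]);
translate([1936, 474, 90]) cube([105, 21, 1240]);
translate([2086, 474, 90]) cube([105, 21, 1240]);
translate([2236, 474, 90]) cube([105, 21, 1240]);


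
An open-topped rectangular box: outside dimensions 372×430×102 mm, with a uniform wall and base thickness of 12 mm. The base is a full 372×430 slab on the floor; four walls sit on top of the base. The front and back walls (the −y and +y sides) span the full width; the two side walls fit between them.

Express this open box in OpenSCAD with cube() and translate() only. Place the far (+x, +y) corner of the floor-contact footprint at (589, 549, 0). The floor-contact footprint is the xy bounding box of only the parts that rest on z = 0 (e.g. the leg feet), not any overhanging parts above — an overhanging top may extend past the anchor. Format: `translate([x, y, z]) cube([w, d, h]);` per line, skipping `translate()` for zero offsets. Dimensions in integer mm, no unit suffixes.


translate([217, 119, 0]) cube([372, 430, 12]);
translate([217, 119, 12]) cube([372, 12, 90]);
translate([217, 537, 12]) cube([372, 12, 90]);
translate([217, 131, 12]) cube([12, 406, 90]);
translate([577, 131, 12]) cube([12, 406, 90]);


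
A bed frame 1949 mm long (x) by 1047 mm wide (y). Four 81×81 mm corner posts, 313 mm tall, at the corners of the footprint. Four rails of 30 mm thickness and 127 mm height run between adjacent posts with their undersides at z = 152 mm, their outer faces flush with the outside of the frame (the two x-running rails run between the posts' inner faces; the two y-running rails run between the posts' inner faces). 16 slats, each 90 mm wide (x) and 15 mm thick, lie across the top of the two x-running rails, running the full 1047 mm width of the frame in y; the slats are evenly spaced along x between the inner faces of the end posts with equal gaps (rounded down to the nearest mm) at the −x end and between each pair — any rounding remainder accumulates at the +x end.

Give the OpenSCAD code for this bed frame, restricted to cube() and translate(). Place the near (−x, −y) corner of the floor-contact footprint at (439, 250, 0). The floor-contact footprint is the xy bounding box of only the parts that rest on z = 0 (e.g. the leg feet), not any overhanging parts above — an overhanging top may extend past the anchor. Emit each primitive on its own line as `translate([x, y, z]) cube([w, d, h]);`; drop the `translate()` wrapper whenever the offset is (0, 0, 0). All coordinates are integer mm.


translate([439, 250, 0]) cube([81, 81, 313]);
translate([439, 1216, 0]) cube([81, 81, 313]);
translate([2307, 250, 0]) cube([81, 81, 313]);
translate([2307, 1216, 0]) cube([81, 81, 313]);
translate([520, 250, 152]) cube([1787, 30, 127]);
translate([520, 1267, 152]) cube([1787, 30, 127]);
translate([439, 331, 152]) cube([30, 885, 127]);
translate([2358, 331, 152]) cube([30, 885, 127]);
translate([540, 250, 279]) cube([90, 1047, 15]);
translate([650, 250, 279]) cube([90, 1047, 15]);
translate([760, 250, 279]) cube([90, 1047, 15]);
translate([870, 250, 279]) cube([90, 1047, 15]);
translate([980, 250, 279]) cube([90, 1047, 15]);
translate([1090, 250, 279]) cube([90, 1047, 15]);
translate([1200, 250, 279]) cube([90, 1047, 15]);
translate([1310, 250, 279]) cube([90, 1047, 15]);
translate([1420, 250, 279]) cube([90, 1047, 15]);
translate([1530, 250, 279]) cube([90, 1047, 15]);
translate([1640, 250, 279]) cube([90, 1047, 15]);
translate([1750, 250, 279]) cube([90, 1047, 15]);
translate([1860, 250, 279]) cube([90, 1047, 15]);
translate([1970, 250, 279]) cube([90, 1047, 15]);
translate([2080, 250, 279]) cube([90, 1047, 15]);
translate([2190, 250, 279]) cube([90, 1047, 15]);


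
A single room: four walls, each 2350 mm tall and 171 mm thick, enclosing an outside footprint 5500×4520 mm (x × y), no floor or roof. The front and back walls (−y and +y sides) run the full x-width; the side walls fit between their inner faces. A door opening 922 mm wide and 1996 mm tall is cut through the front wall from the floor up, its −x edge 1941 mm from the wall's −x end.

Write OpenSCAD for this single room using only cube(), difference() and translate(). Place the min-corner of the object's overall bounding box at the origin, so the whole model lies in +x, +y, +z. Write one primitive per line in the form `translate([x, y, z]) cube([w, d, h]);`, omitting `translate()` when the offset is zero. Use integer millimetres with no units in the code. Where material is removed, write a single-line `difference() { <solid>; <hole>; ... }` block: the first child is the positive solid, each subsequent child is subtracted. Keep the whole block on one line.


difference() { cube([5500, 171, 2350]); translate([1941, 0, 0]) cube([922, 171, 1996]); }
translate([0, 4349, 0]) cube([5500, 171, 2350]);
translate([0, 171, 0]) cube([171, 4178, 2350]);
translate([5329, 171, 0]) cube([171, 4178, 2350]);


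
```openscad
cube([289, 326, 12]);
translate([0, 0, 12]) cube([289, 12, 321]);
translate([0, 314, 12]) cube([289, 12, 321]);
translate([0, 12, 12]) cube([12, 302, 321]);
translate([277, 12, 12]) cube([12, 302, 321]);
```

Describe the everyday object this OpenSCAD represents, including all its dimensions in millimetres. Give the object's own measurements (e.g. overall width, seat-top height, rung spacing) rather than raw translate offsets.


An open-topped rectangular box: outside dimensions 289×326×333 mm, with a uniform wall and base thickness of 12 mm. The base is a full 289×326 slab on the floor; four walls sit on top of the base. The front and back walls (the −y and +y sides) span the full width; the two side walls fit between them.


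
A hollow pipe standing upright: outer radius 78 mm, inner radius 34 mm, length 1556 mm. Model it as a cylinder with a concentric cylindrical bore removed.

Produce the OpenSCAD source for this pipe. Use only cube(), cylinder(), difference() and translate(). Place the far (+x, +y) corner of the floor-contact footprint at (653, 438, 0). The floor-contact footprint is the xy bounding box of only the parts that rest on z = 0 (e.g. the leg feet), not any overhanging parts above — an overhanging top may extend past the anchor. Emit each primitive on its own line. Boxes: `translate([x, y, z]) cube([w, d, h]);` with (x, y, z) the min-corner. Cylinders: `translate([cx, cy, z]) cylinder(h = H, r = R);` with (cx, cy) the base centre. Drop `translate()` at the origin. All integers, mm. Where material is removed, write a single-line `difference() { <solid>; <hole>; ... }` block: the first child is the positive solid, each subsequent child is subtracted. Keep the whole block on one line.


difference() { translate([575, 360, 0]) cylinder(h = 1556, r = 78); translate([575, 360, 0]) cylinder(h = 1556, r = 34); }


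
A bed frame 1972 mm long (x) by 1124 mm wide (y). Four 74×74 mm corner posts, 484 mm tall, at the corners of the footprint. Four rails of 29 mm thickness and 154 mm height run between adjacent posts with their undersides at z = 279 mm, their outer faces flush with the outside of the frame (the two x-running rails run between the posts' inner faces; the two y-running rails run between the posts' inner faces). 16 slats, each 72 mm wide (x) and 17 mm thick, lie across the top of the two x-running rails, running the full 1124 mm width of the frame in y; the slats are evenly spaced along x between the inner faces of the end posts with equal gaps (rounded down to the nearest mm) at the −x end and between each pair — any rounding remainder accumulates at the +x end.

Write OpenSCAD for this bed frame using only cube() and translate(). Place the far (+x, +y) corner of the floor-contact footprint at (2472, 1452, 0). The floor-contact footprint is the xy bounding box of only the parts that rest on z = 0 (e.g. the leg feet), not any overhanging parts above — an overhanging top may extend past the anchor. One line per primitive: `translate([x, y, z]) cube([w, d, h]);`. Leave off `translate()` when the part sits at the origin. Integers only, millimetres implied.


translate([500, 328, 0]) cube([74, 74, 484]);
translate([500, 1378, 0]) cube([74, 74, 484]);
translate([2398, 328, 0]) cube([74, 74, 484]);
translate([2398, 1378, 0]) cube([74, 74, 484]);
translate([574, 328, 279]) cube([1824, 29, 154]);
translate([574, 1423, 279]) cube([1824, 29, 154]);
translate([500, 402, 279]) cube([29, 976, 154]);
translate([2443, 402, 279]) cube([29, 976, 154]);
translate([613, 328, 433]) cube([72, 1124, 17]);
translate([724, 328, 433]) cube([72, 1124, 17]);
translate([835, 328, 433]) cube([72, 1124, 17]);
translate([946, 328, 433]) cube([72, 1124, 17]);
translate([1057, 328, 433]) cube([72, 1124, 17]);
translate([1168, 328, 433]) cube([72, 1124, 17]);
translate([1279, 328, 433]) cube([72, 1124, 17]);
translate([1390, 328, 433]) cube([72, 1124, 17]);
translate([1501, 328, 433]) cube([72, 1124, 17]);
translate([1612, 328, 433]) cube([72, 1124, 17]);
translate([1723, 328, 433]) cube([72, 1124, 17]);
translate([1834, 328, 433]) cube([72, 1124, 17]);
translate([1945, 328, 433]) cube([72, 1124, 17]);
translate([2056, 328, 433]) cube([72, 1124, 17]);
translate([2167, 328, 433]) cube([72, 1124, 17]);
translate([2278, 328, 433]) cube([72, 1124, 17]);


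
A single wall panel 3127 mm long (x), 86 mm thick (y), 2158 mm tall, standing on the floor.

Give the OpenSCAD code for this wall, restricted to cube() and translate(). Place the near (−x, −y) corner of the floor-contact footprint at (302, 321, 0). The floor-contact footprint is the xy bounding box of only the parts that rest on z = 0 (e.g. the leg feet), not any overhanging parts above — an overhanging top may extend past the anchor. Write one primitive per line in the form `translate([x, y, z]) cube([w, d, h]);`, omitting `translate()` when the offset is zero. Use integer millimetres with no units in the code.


translate([302, 321, 0]) cube([3127, 86, 2158]);


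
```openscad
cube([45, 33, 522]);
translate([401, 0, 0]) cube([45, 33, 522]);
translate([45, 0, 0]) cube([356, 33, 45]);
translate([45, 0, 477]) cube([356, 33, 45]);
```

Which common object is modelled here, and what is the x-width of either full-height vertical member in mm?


A picture frame. The border width is 45 mm.

Four thin pieces enclosing a rectangular opening — a picture frame. The two full-height stiles are 522 mm tall; the top rail sits at z = 477 and is 45 mm tall, so the border above the opening is 522 − 477 = 45 mm, matching the stile x-width.


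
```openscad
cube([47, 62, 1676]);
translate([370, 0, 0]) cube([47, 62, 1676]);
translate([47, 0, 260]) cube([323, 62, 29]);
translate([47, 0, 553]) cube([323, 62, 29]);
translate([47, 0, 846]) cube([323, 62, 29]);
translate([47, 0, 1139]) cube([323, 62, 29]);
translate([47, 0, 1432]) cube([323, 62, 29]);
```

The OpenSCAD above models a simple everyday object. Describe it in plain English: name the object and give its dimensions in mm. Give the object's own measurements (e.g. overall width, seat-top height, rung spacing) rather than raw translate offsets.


A straight ladder. Two 47×62 mm vertical rails, 1676 mm tall, stand 417 mm apart (outside-to-outside) with their front faces coplanar on the −y side. 5 rungs, each 62 mm deep and 29 mm tall, span between the inner faces of the rails, front faces flush with the rails. The lowest rung's underside is at z = 260 mm and rungs are spaced 293 mm apart (underside to underside).


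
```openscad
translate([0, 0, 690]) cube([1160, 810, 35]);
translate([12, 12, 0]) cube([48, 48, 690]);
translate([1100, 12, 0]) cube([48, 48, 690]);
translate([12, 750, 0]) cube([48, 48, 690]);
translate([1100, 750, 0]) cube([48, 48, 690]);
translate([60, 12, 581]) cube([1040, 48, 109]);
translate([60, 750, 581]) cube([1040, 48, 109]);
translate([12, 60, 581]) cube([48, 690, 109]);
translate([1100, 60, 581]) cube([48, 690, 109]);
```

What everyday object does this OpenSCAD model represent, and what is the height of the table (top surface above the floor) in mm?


A table. The table height is 725 mm.

A 1160×810×35 slab sits at z = 690 on four 48 mm square posts — a table. The top surface is at 690 + 35 = 725 mm.


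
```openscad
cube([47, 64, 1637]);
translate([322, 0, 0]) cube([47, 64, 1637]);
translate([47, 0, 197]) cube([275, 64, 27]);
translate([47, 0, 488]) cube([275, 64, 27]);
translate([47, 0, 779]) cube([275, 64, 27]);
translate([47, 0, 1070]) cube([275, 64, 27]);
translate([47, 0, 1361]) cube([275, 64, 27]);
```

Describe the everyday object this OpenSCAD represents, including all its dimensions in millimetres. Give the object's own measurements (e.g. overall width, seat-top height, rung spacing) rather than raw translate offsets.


A straight ladder. Two 47×64 mm vertical rails, 1637 mm tall, stand 369 mm apart (outside-to-outside) with their front faces coplanar on the −y side. 5 rungs, each 64 mm deep and 27 mm tall, span between the inner faces of the rails, front faces flush with the rails. The lowest rung's underside is at z = 197 mm and rungs are spaced 291 mm apart (underside to underside).


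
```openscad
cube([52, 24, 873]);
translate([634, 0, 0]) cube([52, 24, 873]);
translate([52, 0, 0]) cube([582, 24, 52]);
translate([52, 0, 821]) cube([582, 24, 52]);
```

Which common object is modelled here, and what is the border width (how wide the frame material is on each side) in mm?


A picture frame. The border width is 52 mm.

Four thin pieces enclosing a rectangular opening — a picture frame. The two full-height stiles are 873 mm tall; the top rail sits at z = 821 and is 52 mm tall, so the border above the opening is 873 − 821 = 52 mm, matching the stile x-width.


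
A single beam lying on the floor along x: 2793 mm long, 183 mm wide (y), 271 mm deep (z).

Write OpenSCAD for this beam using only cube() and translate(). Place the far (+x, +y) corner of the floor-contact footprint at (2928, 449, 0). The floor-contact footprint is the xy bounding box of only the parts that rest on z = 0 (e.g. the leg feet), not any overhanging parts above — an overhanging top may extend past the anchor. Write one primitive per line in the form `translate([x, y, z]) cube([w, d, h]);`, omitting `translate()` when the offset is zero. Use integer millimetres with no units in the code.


translate([135, 266, 0]) cube([2793, 183, 271]);


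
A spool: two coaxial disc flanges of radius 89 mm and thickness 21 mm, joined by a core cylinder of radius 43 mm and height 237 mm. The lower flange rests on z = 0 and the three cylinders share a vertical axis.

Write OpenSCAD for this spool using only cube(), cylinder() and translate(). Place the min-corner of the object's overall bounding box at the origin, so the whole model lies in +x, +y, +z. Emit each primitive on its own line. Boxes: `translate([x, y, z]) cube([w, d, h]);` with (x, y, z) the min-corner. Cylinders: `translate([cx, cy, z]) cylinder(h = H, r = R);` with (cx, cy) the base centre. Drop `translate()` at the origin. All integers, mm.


translate([89, 89, 0]) cylinder(h = 21, r = 89);
translate([89, 89, 21]) cylinder(h = 237, r = 43);
translate([89, 89, 258]) cylinder(h = 21, r = 89);


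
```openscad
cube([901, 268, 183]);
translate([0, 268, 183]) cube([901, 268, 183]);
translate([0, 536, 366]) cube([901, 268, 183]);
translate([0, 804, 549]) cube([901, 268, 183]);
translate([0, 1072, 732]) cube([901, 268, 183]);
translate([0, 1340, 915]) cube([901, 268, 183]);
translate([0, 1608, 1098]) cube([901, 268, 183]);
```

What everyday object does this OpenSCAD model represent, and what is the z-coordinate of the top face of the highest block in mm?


A staircase. The total rise is 1281 mm.

7 identical blocks, each offset up and back from the previous — a staircase. Each step is 183 mm tall and there are 7 of them, so the total rise is 7 × 183 = 1281 mm.
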